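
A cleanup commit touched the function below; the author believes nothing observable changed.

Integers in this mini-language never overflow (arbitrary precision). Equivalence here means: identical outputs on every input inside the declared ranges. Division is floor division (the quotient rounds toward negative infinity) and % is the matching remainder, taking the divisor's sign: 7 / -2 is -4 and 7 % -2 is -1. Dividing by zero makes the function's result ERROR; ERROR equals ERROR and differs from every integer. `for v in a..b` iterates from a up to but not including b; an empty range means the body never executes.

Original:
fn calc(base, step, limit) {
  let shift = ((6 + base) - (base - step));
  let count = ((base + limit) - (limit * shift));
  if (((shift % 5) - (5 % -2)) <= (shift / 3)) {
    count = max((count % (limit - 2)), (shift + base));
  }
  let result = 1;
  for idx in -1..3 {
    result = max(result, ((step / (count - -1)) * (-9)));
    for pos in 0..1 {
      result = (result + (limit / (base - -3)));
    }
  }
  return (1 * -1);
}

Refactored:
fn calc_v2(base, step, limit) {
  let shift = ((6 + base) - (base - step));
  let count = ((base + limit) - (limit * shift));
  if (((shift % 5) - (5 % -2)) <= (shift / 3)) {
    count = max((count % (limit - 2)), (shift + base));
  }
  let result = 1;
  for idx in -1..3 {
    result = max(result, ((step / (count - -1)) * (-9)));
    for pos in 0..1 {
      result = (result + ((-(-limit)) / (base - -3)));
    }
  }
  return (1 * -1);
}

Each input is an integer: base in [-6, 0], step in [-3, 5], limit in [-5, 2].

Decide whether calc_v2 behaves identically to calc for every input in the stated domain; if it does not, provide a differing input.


The two versions differ — the changes include same computation, different form.
As a probe, take base=-2, step=-1, limit=-3: calc runs shift becomes 5; next count becomes 10; next (((shift % 5) - (5 % -2)) <= (shift / 3)) evaluates to true; next count becomes 3; next result becomes 1; next at idx=-1:; next result becomes 9; next at pos=0:; next result becomes 6; next at idx=0:; next result becomes 9; next at pos=0:; next result becomes 6; next at idx=1:; next result becomes 9; next at pos=0:; next result becomes 6; next at idx=2:; next result becomes 9; next at pos=0:; next result becomes 6; next final value -1; calc_v2 runs shift becomes 5; next count becomes 10; next (((shift % 5) - (5 % -2)) <= (shift / 3)) evaluates to true; next count becomes 3; next result becomes 1; next at idx=-1:; next result becomes 9; next at pos=0:; next result becomes 6; next at idx=0:; next result becomes 9; next at pos=0:; next result becomes 6; next at idx=1:; next result becomes 9; next at pos=0:; next result becomes 6; next at idx=2:; next result becomes 9; next at pos=0:; next result becomes 6; next final value -1; both end at -1.
An exhaustive pass over the 504 declared inputs shows identical outputs.
verdict: equivalent


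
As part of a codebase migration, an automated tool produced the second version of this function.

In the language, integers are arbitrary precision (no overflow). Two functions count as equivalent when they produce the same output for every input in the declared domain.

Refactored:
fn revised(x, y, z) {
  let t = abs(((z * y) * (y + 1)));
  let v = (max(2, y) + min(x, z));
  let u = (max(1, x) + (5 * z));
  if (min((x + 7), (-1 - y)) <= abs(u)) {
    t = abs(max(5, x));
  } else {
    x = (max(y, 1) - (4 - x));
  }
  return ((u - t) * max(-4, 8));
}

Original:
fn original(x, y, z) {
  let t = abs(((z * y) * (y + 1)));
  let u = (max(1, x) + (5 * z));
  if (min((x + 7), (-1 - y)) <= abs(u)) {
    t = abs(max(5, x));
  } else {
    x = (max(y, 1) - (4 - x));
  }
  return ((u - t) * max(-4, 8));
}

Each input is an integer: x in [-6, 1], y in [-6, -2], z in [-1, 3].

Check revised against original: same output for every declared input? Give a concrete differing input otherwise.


Differences: min/max/abs usage differs, plus statement counts differ, plus arithmetic usage differs, plus constant usage differs, plus local variable names differ — yet all 200 inputs agree.
verdict: equivalent


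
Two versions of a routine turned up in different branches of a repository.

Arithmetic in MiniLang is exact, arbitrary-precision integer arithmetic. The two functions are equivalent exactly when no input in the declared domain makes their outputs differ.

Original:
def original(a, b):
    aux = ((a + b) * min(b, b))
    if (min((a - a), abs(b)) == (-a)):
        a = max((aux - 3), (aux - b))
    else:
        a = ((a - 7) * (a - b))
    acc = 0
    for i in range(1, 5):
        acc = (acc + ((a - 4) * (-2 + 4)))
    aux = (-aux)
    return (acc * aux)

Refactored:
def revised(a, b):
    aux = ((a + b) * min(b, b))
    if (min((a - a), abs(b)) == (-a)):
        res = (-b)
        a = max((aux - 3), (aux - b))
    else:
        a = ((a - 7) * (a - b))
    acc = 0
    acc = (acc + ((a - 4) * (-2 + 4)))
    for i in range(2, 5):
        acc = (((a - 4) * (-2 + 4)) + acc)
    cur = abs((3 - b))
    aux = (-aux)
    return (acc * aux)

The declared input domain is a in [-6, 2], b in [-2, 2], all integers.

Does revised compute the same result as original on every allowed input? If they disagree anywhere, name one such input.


This is a faithful refactor — constant usage differs, statement counts differ, loop structure differs, arithmetic usage differs, min/max/abs usage differs, local variable names differ, but the computed results match everywhere.
As a probe, take a=-1, b=2: original runs aux becomes 2; next (min((a - a), abs(b)) == (-a)) evaluates to false; next a becomes 24; next acc becomes 0; next at i=1:; next acc becomes 40; next at i=2:; next acc becomes 80; next at i=3:; next acc becomes 120; next at i=4:; next acc becomes 160; next aux becomes -2; next final value -320; revised runs aux becomes 2; next (min((a - a), abs(b)) == (-a)) evaluates to false; next a becomes 24; next acc becomes 0; next acc becomes 40; next at i=2:; next acc becomes 80; next at i=3:; next acc becomes 120; next at i=4:; next acc becomes 160; next cur becomes 1; next aux becomes -2; next final value -320; both end at -320.
An exhaustive pass over the 45 declared inputs shows identical outputs.
verdict: equivalent


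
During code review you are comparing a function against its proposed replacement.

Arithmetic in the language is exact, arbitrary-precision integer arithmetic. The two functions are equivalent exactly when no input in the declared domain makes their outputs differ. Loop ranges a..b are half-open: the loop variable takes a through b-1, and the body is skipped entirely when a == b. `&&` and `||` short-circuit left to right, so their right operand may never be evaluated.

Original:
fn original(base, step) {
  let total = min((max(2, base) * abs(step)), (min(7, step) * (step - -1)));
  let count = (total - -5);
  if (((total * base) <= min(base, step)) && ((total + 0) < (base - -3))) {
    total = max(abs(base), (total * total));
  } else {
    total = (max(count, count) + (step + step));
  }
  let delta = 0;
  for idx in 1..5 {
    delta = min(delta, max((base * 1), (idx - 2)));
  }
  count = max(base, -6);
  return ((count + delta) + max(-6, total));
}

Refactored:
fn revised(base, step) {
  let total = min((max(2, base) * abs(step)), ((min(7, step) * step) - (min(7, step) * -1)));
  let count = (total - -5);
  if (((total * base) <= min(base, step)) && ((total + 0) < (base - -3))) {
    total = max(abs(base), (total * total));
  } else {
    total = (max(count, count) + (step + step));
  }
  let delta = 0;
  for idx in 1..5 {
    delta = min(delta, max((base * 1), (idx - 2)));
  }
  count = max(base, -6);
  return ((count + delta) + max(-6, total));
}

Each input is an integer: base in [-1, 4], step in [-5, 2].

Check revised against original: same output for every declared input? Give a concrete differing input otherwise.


The two versions differ — the changes include arithmetic usage differs, and constant usage differs, and min/max/abs usage differs.
Tracing base=3, step=-3: original: total = 6; count = 11; (((total * base) <= min(base, step)) && ((total + 0) < (base - -3))) -> false; total = 5; delta = 0; [idx=1]; delta = 0; [idx=2]; delta = 0; [idx=3]; delta = 0; [idx=4]; delta = 0; count = 3; return 8 | revised: total = 6; count = 11; (((total * base) <= min(base, step)) && ((total + 0) < (base - -3))) -> false; total = 5; delta = 0; [idx=1]; delta = 0; [idx=2]; delta = 0; [idx=3]; delta = 0; [idx=4]; delta = 0; count = 3; return 8 — matching result 8.
Across all 48 domain points the two functions coincide.
verdict: equivalent


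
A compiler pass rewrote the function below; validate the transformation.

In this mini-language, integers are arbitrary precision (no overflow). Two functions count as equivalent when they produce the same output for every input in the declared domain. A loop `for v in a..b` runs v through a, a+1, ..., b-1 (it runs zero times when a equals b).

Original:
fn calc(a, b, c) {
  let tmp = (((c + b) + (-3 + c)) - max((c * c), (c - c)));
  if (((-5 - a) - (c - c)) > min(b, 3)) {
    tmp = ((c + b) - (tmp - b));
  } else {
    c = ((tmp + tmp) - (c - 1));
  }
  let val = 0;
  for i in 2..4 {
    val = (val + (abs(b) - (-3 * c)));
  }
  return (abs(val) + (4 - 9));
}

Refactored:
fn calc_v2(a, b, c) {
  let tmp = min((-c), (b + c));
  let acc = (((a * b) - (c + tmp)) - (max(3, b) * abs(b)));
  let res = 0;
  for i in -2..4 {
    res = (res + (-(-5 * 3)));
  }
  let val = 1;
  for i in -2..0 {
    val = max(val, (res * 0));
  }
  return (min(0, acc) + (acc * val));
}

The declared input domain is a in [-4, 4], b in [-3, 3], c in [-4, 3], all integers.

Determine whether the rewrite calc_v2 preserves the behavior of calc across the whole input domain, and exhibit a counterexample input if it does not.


a=-4, b=-3, c=-4 yields 13 from calc but 14 from calc_v2.
verdict: not equivalent; witness: a=-4, b=-3, c=-4


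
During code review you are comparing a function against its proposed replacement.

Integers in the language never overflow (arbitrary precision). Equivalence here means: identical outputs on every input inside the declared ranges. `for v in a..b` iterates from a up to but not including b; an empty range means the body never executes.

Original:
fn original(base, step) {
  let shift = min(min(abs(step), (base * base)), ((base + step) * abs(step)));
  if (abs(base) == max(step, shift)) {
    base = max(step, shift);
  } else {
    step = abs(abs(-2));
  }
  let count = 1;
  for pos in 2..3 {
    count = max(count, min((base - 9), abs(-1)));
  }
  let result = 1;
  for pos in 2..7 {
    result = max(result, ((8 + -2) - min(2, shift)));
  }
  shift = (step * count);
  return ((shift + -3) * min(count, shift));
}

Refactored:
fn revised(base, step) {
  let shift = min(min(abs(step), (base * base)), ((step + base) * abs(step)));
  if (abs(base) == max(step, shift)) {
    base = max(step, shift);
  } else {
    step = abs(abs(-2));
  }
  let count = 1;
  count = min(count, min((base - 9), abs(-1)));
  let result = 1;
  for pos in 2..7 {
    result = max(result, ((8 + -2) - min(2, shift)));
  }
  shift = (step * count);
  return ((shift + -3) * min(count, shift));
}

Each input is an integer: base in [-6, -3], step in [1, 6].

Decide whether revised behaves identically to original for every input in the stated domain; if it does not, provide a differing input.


Input base=-6, step=1: -1 from original versus 990 from revised.
verdict: not equivalent; witness: base=-6, step=1


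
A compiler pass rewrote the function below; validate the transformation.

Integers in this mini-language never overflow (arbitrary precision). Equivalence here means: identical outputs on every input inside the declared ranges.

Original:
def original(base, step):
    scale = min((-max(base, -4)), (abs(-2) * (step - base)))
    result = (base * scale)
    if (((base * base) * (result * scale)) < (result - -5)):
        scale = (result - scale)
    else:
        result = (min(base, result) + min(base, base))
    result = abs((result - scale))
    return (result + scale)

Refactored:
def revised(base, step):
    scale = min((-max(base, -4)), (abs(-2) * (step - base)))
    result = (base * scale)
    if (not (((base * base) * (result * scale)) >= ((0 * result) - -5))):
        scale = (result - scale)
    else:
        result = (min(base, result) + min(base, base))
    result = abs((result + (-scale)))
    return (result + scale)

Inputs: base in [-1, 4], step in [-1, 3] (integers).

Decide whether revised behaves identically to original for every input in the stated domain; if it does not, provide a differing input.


On input base=1, step=0, original returns -1 while revised returns 2.
verdict: not equivalent; witness: base=1, step=0


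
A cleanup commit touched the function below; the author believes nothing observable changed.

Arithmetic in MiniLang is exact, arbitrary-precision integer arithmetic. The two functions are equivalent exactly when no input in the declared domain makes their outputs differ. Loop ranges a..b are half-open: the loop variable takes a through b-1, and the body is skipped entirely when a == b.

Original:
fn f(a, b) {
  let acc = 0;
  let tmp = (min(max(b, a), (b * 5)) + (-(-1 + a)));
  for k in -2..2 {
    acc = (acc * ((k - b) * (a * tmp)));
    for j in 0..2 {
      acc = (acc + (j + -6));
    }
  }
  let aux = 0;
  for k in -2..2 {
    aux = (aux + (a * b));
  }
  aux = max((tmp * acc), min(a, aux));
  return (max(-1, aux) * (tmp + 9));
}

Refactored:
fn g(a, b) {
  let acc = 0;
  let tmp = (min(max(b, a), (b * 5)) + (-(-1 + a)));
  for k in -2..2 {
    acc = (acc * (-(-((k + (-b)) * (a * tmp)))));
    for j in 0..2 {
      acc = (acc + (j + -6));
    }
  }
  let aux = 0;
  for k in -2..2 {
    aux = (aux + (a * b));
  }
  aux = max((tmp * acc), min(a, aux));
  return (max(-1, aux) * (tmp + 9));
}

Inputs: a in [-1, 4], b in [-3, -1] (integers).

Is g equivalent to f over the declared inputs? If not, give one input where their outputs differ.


Reading the diff, among the changes: arithmetic usage differs.
As a probe, take a=2, b=-1: f runs acc := 0 | tmp := -6 | iter k=-2: | acc := 0 | iter j=0: | acc := -6 | iter j=1: | acc := -11 | iter k=-1: | acc := 0 | iter j=0: | acc := -6 | iter j=1: | acc := -11 | iter k=0: | acc := 132 | iter j=0: | acc := 126 | iter j=1: | acc := 121 | iter k=1: | acc := -2904 | iter j=0: | acc := -2910 | iter j=1: | acc := -2915 | aux := 0 | iter k=-2: | aux := -2 | iter k=-1: | aux := -4 | iter k=0: | aux := -6 | iter k=1: | aux := -8 | aux := 17490 | result 52470; g runs acc := 0 | tmp := -6 | iter k=-2: | acc := 0 | iter j=0: | acc := -6 | iter j=1: | acc := -11 | iter k=-1: | acc := 0 | iter j=0: | acc := -6 | iter j=1: | acc := -11 | iter k=0: | acc := 132 | iter j=0: | acc := 126 | iter j=1: | acc := 121 | iter k=1: | acc := -2904 | iter j=0: | acc := -2910 | iter j=1: | acc := -2915 | aux := 0 | iter k=-2: | aux := -2 | iter k=-1: | aux := -4 | iter k=0: | aux := -6 | iter k=1: | aux := -8 | aux := 17490 | result 52470; both end at 52470.
Across all 18 domain points the two functions coincide.
verdict: equivalent


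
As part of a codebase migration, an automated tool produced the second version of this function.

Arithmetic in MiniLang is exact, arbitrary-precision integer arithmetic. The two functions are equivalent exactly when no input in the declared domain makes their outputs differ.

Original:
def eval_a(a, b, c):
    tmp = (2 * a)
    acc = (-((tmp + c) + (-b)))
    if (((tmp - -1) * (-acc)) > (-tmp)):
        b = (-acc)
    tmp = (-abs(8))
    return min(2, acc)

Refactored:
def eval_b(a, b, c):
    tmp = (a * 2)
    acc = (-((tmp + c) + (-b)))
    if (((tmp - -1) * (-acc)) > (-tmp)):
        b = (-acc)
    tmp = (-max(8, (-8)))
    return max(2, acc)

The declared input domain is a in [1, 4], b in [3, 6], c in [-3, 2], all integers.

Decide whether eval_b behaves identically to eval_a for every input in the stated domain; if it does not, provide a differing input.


Consider the input a=1, b=3, c=-3.
eval_a: tmp = 2; acc = 4; (((tmp - -1) * (-acc)) > (-tmp)) -> false; tmp = -8; return 2
eval_b: tmp = 2; acc = 4; (((tmp - -1) * (-acc)) > (-tmp)) -> false; tmp = -8; return 4
2 != 4, so the rewrite changes behavior.
verdict: not equivalent; witness: a=1, b=3, c=-3


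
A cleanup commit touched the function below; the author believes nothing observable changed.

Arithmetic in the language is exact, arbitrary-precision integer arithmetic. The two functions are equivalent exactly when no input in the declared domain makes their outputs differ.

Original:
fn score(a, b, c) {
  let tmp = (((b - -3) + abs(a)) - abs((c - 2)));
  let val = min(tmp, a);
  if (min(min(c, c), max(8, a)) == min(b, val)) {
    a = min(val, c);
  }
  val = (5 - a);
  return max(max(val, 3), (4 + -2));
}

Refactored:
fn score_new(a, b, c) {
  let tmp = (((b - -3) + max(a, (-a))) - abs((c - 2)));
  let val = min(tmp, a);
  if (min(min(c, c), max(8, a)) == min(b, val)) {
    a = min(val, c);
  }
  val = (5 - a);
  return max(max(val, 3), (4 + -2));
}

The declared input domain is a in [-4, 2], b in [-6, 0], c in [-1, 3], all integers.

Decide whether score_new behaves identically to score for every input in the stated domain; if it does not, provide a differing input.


Differences: min/max/abs usage differs — yet all 245 inputs agree.
verdict: equivalent


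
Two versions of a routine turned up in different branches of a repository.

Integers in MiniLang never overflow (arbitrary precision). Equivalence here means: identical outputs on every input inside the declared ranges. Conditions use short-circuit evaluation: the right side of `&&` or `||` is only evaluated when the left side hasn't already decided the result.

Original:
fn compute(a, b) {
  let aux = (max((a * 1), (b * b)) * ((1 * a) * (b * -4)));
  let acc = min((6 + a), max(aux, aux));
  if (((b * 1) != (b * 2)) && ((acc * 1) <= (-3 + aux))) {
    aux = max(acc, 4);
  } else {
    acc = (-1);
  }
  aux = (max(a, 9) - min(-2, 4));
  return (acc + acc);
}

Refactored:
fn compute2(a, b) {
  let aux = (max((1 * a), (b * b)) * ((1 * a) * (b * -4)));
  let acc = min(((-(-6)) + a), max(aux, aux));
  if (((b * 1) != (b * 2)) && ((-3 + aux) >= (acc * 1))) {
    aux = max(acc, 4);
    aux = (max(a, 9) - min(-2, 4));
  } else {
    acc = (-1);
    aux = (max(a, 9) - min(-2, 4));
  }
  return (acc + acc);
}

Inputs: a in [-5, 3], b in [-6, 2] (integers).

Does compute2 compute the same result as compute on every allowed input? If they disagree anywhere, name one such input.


Reading the diff, among the changes: min/max/abs usage differs; also constant usage differs; also statement counts differ; also comparison usage differs; also arithmetic usage differs.
Tracing a=-1, b=-2: compute: aux becomes -32; next acc becomes -32; next (((b * 1) != (b * 2)) && ((acc * 1) <= (-3 + aux))) evaluates to false; next acc becomes -1; next aux becomes 11; next final value -2 | compute2: aux becomes -32; next acc becomes -32; next (((b * 1) != (b * 2)) && ((-3 + aux) >= (acc * 1))) evaluates to false; next acc becomes -1; next aux becomes 11; next final value -2 — matching result -2.
Checked all 81 inputs in the declared domain: the outputs agree on every one.
verdict: equivalent


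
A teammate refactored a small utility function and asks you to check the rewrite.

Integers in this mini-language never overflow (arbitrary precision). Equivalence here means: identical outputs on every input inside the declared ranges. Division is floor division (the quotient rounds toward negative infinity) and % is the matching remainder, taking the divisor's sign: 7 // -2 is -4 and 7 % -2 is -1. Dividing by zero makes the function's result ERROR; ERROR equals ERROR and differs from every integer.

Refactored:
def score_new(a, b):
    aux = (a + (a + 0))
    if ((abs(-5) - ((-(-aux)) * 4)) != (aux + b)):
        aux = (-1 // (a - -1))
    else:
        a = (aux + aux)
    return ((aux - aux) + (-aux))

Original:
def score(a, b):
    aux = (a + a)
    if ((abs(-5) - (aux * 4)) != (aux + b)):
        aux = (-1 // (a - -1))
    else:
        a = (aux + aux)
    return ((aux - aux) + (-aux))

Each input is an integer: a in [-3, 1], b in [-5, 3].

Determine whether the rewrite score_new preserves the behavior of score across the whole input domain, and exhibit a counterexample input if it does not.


Side by side, the visible changes include: constant usage differs; arithmetic usage differs.
Spot check at a=-1, b=-1 — score: aux := -2 | ((abs(-5) - (aux * 4)) != (aux + b)): true | divide-by-zero, output ERROR. score_new: aux := -2 | ((abs(-5) - ((-(-aux)) * 4)) != (aux + b)): true | divide-by-zero, output ERROR. Both give ERROR.
Sweeping the whole domain (45 inputs) finds no disagreement.
verdict: equivalent


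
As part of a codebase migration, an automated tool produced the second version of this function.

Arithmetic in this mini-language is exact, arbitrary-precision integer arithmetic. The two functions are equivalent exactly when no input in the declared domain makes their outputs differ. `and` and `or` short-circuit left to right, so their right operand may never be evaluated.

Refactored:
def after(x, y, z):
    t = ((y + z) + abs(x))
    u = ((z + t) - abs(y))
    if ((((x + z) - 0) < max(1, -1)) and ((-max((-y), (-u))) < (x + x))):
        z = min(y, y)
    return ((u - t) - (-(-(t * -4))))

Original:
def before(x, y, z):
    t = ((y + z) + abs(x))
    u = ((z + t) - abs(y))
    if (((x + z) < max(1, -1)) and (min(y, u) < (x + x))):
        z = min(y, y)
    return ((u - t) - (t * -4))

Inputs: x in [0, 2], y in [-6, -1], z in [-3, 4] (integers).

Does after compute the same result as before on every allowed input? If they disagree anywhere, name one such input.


Although arithmetic usage differs, plus min/max/abs usage differs, plus constant usage differs, 144/144 inputs agree.
verdict: equivalent


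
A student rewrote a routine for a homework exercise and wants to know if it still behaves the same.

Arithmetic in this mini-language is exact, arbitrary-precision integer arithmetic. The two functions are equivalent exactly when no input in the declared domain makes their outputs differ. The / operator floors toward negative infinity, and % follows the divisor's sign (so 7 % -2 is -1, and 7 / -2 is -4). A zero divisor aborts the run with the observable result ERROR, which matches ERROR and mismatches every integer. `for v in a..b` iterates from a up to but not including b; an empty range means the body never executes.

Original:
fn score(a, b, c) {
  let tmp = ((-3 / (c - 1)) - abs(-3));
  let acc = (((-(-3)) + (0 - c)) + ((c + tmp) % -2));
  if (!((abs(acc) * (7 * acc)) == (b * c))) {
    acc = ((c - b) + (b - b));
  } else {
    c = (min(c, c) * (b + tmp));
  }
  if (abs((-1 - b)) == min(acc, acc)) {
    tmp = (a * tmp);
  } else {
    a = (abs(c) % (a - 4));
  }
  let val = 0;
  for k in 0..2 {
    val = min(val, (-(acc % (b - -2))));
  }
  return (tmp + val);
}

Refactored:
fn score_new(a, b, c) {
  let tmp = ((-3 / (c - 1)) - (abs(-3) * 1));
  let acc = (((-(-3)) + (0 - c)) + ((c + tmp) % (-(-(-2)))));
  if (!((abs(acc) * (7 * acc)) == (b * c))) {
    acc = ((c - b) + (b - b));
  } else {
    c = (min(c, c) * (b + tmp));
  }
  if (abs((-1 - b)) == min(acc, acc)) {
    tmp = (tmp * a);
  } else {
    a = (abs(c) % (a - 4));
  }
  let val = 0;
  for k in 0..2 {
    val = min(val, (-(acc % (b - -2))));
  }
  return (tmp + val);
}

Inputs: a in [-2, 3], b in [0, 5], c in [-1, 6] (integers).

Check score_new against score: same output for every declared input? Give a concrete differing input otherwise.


Side by side, the visible changes include: constant usage differs, plus arithmetic usage differs.
Spot check at a=-1, b=5, c=0 — score: tmp becomes 0; next acc becomes 3; next (!((abs(acc) * (7 * acc)) == (b * c))) evaluates to true; next acc becomes -5; next (abs((-1 - b)) == min(acc, acc)) evaluates to false; next a becomes 0; next val becomes 0; next at k=0:; next val becomes -2; next at k=1:; next val becomes -2; next final value -2. score_new: tmp becomes 0; next acc becomes 3; next (!((abs(acc) * (7 * acc)) == (b * c))) evaluates to true; next acc becomes -5; next (abs((-1 - b)) == min(acc, acc)) evaluates to false; next a becomes 0; next val becomes 0; next at k=0:; next val becomes -2; next at k=1:; next val becomes -2; next final value -2. Both give -2.
Sweeping the whole domain (288 inputs) finds no disagreement.
verdict: equivalent


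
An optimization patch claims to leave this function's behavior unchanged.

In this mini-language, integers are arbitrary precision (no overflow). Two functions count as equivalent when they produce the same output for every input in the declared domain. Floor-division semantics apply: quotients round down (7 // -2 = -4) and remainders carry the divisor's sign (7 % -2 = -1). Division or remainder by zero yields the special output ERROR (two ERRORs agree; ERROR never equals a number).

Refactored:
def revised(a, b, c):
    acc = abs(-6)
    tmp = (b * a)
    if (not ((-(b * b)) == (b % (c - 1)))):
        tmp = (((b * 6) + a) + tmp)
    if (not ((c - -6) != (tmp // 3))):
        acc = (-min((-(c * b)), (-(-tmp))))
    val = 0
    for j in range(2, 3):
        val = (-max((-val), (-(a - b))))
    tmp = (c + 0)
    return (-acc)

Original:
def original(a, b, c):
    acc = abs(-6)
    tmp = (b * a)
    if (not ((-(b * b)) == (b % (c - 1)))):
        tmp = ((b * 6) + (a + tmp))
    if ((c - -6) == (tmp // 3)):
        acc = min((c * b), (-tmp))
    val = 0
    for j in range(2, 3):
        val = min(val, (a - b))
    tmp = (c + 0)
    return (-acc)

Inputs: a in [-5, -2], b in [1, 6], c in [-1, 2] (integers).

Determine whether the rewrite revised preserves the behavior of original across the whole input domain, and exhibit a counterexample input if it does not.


Take a=-3, b=6, c=-1.
original: acc=6, then tmp=-18, then (not ((-(b * b)) == (b % (c - 1)))) is true, then tmp=15, then ((c - -6) == (tmp // 3)) is true, then acc=-15, then val=0, then (j=2), then val=-9, then tmp=-1, then returns 15
revised: acc=6, then tmp=-18, then (not ((-(b * b)) == (b % (c - 1)))) is true, then tmp=15, then (not ((c - -6) != (tmp // 3))) is true, then acc=-6, then val=0, then (j=2), then val=-9, then tmp=-1, then returns 6
15 != 6, so the rewrite changes behavior.
verdict: not equivalent; witness: a=-3, b=6, c=-1


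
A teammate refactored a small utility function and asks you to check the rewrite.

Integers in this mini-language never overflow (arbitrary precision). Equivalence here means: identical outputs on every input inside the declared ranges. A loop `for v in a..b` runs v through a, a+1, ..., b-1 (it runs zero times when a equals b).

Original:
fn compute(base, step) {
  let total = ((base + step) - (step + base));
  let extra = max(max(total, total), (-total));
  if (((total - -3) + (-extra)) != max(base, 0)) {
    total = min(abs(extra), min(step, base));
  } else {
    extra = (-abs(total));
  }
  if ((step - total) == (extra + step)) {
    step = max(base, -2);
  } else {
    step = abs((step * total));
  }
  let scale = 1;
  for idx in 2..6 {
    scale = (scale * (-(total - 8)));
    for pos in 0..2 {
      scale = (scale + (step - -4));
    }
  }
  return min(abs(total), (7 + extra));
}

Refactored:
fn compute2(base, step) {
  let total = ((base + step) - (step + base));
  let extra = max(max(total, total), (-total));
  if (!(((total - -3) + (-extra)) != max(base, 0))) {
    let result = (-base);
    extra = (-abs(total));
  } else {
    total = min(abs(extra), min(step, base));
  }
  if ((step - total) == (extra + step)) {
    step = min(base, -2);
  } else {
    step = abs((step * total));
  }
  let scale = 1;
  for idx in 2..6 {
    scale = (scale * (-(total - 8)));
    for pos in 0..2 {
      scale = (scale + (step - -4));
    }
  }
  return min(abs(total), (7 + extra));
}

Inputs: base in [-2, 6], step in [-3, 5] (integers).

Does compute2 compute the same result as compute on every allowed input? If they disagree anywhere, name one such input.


The one real change (`max(base, -2)` became `min(base, -2)`) has no effect anywhere in the declared ranges; all 81 inputs agree.
verdict: equivalent


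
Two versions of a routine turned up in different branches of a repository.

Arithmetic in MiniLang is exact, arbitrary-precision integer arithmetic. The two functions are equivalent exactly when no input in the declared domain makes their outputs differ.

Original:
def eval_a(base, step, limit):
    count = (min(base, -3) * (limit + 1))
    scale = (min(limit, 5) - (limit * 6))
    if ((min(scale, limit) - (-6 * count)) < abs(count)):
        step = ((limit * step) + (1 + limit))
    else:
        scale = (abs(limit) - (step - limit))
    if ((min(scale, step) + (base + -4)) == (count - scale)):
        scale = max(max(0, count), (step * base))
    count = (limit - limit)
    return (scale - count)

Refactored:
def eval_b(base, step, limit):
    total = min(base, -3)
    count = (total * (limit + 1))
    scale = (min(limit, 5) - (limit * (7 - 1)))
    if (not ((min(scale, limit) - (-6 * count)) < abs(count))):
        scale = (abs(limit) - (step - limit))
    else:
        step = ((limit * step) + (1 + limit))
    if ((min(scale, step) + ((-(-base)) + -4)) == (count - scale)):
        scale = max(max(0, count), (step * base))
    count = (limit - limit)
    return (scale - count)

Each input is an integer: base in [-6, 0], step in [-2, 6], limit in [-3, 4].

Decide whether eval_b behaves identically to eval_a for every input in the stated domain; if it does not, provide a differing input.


Behavior is preserved: although arithmetic usage differs, constant usage differs, local variable names differ, boolean connective usage differs, statement counts differ, the outputs never diverge.
As a probe, take base=-3, step=2, limit=1: eval_a runs count=-6, then scale=-5, then ((min(scale, limit) - (-6 * count)) < abs(count)) is true, then step=4, then ((min(scale, step) + (base + -4)) == (count - scale)) is false, then count=0, then returns -5; eval_b runs total=-3, then count=-6, then scale=-5, then (not ((min(scale, limit) - (-6 * count)) < abs(count))) is false, then step=4, then ((min(scale, step) + ((-(-base)) + -4)) == (count - scale)) is false, then count=0, then returns -5; both end at -5.
Every one of the 504 inputs gives matching results.
verdict: equivalent


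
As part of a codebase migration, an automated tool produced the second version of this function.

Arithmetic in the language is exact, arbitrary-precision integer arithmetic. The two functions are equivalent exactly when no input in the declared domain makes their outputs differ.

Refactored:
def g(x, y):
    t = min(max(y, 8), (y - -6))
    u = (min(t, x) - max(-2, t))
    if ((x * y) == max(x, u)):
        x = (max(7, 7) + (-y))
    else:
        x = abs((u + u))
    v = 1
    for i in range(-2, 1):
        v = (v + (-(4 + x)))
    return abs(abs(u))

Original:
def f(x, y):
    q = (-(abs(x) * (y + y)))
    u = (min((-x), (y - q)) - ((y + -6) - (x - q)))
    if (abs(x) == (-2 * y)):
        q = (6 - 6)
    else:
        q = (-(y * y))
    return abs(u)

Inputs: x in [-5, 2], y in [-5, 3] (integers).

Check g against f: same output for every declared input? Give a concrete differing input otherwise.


On input x=-5, y=-5, f returns 99 while g returns 6.
verdict: not equivalent; witness: x=-5, y=-5


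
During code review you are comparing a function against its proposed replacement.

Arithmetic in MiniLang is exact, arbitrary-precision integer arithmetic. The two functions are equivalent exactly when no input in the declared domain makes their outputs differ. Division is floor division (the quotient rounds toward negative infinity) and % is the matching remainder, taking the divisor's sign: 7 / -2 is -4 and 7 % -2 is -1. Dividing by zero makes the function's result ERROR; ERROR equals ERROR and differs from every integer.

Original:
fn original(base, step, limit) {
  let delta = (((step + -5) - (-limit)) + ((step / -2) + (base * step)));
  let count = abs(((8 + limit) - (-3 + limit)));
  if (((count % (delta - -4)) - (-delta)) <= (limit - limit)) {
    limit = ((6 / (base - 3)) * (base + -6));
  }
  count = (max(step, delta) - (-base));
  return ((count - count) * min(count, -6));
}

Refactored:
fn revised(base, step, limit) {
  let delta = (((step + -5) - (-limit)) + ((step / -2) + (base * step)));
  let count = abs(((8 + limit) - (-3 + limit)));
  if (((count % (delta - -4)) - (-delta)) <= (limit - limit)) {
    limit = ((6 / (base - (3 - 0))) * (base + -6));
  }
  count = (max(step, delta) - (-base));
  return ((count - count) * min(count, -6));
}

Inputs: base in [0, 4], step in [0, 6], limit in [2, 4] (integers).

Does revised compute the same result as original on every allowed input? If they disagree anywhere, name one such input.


Although constant usage differs, arithmetic usage differs, 105/105 inputs agree.
verdict: equivalent


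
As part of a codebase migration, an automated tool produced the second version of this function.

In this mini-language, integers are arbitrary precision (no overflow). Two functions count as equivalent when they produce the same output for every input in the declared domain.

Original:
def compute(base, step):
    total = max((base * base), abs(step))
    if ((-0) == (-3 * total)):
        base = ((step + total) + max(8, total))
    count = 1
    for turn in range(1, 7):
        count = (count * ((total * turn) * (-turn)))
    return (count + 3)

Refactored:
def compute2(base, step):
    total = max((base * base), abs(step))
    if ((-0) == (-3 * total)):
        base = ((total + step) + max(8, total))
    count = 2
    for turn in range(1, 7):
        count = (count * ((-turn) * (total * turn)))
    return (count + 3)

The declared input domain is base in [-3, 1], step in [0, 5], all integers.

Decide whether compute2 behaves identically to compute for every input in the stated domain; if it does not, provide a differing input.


Try base=-3, step=0.
compute: total = 9; ((-0) == (-3 * total)) -> false; count = 1; [turn=1]; count = -9; [turn=2]; count = 324; [turn=3]; count = -26244; [turn=4]; count = 3779136; [turn=5]; count = -850305600; [turn=6]; count = 275499014400; return 275499014403
compute2: total = 9; ((-0) == (-3 * total)) -> false; count = 2; [turn=1]; count = -18; [turn=2]; count = 648; [turn=3]; count = -52488; [turn=4]; count = 7558272; [turn=5]; count = -1700611200; [turn=6]; count = 550998028800; return 550998028803
275499014403 != 550998028803, so the rewrite changes behavior.
verdict: not equivalent; witness: base=-3, step=0


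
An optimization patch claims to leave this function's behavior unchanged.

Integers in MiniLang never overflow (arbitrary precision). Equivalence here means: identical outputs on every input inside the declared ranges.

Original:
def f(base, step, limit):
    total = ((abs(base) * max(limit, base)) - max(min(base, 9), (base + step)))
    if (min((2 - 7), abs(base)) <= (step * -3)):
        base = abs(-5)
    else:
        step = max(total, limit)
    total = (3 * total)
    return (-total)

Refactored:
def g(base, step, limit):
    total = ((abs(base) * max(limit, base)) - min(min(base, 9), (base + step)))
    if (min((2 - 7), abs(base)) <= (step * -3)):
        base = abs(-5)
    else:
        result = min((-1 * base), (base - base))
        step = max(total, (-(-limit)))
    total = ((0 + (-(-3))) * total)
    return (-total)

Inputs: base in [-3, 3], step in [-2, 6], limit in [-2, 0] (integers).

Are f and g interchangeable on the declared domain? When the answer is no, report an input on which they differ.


These are not equivalent — on base=-3, step=-2, limit=-2 the outputs split (9 vs 3).
f: total becomes -3; next (min((2 - 7), abs(base)) <= (step * -3)) evaluates to true; next base becomes 5; next total becomes -9; next final value 9
g: total becomes -1; next (min((2 - 7), abs(base)) <= (step * -3)) evaluates to true; next base becomes 5; next total becomes -3; next final value 3
verdict: not equivalent; witness: base=-3, step=-2, limit=-2


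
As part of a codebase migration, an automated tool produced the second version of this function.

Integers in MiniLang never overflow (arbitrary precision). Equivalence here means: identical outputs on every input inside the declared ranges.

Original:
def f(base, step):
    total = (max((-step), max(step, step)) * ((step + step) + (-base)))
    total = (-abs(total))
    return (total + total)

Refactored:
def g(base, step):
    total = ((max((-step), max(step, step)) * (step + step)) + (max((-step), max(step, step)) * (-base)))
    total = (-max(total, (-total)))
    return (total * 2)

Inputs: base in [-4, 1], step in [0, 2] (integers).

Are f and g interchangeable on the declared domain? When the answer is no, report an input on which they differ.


The two versions differ — the changes include min/max/abs usage differs; also arithmetic usage differs; also constant usage differs.
As a probe, take base=-2, step=0: f runs total becomes 0; next total becomes 0; next final value 0; g runs total becomes 0; next total becomes 0; next final value 0; both end at 0.
Every one of the 18 inputs gives matching results.
verdict: equivalent


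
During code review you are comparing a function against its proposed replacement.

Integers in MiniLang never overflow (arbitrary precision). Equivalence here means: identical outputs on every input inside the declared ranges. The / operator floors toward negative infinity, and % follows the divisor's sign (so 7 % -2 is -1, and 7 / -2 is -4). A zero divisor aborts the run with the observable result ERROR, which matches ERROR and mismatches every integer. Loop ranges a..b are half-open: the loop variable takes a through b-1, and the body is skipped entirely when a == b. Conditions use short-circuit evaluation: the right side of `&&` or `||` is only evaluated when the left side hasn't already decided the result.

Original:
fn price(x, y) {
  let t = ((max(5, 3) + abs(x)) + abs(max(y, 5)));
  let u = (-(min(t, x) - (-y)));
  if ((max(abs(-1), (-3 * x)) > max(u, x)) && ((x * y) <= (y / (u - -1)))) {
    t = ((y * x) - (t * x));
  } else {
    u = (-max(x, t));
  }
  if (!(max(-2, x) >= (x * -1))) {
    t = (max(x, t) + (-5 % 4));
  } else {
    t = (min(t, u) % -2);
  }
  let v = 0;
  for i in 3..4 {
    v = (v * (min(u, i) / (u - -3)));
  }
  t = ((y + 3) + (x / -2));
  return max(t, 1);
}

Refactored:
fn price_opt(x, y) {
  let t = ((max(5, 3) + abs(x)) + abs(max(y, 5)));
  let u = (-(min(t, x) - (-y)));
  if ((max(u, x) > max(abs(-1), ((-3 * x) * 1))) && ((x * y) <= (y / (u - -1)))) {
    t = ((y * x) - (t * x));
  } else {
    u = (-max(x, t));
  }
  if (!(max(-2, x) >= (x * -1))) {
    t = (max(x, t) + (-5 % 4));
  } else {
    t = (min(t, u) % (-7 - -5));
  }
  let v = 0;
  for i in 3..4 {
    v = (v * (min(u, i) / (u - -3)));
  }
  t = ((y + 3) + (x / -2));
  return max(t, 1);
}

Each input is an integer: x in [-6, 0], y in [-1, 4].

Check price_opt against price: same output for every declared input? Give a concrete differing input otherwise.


Not equivalent: x=-3, y=4 separates them (ERROR vs 8).
price: t=13, then u=-1, then a zero divisor aborts: ERROR
price_opt: t=13, then u=-1, then ((max(u, x) > max(abs(-1), ((-3 * x) * 1))) && ((x * y) <= (y / (u - -1)))) is false, then u=-13, then (!(max(-2, x) >= (x * -1))) is true, then t=16, then v=0, then (i=3), then v=0, then t=8, then returns 8
verdict: not equivalent; witness: x=-3, y=4


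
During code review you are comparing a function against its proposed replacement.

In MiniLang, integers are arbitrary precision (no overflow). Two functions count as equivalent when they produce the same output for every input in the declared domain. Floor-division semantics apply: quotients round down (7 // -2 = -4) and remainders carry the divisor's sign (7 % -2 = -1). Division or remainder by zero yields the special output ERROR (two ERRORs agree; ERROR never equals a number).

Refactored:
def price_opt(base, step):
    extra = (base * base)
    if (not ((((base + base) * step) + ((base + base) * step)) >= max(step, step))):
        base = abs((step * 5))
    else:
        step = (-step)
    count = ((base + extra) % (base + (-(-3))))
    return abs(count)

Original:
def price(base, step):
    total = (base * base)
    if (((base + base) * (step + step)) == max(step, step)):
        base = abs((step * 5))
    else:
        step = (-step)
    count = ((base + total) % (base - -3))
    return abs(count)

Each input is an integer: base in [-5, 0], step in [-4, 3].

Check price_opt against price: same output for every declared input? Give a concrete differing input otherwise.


On input base=-5, step=0, price returns 1 while price_opt returns 0.
verdict: not equivalent; witness: base=-5, step=0
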